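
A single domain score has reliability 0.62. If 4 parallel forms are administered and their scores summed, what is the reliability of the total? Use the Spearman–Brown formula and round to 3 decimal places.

ρ_k = kρ / (1 + (k−1)ρ) = 4·0.62 / (1 + 3·0.62) = 2.480 / 2.860 = 0.867.

0.867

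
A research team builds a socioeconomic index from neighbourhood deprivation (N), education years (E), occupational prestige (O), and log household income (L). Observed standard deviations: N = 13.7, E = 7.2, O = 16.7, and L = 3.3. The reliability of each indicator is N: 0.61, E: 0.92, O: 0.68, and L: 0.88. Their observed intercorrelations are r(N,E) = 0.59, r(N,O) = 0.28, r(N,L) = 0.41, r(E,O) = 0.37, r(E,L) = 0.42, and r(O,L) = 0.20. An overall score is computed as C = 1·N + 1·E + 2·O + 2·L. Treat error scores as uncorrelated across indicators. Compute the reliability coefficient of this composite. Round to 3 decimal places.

Var(C) = 13.7² + 7.2² + 2²·16.7² + 2²·3.3² + 2·[13.7·7.2·0.59 + 2·13.7·16.7·0.28 + 2·13.7·3.3·0.41 + 2·7.2·16.7·0.37 + 2·7.2·3.3·0.42 + 4·16.7·3.3·0.20] = 1398.65 + 752.832 = 2151.48.
Because errors are independent across components, Cov(Tᵢ,Tⱼ) = Cov(Xᵢ,Xⱼ); the off-diagonal part of the true-score variance is the same as above.
True-score variance = [13.7²·0.61 + 7.2²·0.92 + 2²·16.7²·0.68 + 2²·3.3²·0.88] + 752.832 = 959.097 + 752.832 = 1711.93.
Reliability = 1711.93 / 2151.48 = 0.796.

0.796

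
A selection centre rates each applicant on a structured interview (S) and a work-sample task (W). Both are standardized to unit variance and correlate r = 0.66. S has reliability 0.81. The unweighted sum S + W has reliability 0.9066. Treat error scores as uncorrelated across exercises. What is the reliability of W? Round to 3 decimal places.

0.880

Var(S+W) = 2 + 2·0.66 = 3.320.
True-score variance = ρ_S + ρ_W + 2·0.66, so 0.9066 = (0.81 + ρ_W + 1.32) / 3.320.
ρ_W = 0.9066·3.320 − 0.81 − 1.32 = 0.880.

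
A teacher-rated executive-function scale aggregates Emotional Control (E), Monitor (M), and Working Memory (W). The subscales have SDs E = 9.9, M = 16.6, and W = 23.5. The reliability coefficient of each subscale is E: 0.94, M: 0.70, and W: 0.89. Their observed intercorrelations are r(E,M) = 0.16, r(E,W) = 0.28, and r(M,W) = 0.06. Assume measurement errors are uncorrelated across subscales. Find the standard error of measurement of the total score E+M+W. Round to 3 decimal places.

Var(total) = 925.82 + 229.685 = 1155.5.
True-score variance = 776.524 + 229.685 = 1006.21, so reliability = 0.8708.
Error variance = 1155.5 − 1006.21 = 149.296; SEM = √149.296 = 12.219.

12.219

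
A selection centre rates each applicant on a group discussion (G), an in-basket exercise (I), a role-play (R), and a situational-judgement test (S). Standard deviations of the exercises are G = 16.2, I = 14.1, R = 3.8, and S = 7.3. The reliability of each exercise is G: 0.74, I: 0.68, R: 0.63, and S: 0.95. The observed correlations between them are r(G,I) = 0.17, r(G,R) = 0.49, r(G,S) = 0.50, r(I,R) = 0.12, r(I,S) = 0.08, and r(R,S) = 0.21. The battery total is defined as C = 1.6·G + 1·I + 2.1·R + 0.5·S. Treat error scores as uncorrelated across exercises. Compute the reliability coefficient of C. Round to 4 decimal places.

0.8147

Var(C) = 1.6²·16.2² + 14.1² + 2.1²·3.8² + 0.5²·7.3² + 2·[1.6·16.2·14.1·0.17 + 3.36·16.2·3.8·0.49 + 0.8·16.2·7.3·0.50 + 2.1·14.1·3.8·0.12 + 0.5·14.1·7.3·0.08 + 1.05·3.8·7.3·0.21] = 947.659 + 469.045 = 1416.7.
Because errors are independent across components, Cov(Tᵢ,Tⱼ) = Cov(Xᵢ,Xⱼ); the off-diagonal part of the true-score variance is the same as above.
True-score variance = [1.6²·16.2²·0.74 + 14.1²·0.68 + 2.1²·3.8²·0.63 + 0.5²·7.3²·0.95] + 469.045 = 685.132 + 469.045 = 1154.18.
Reliability = 1154.18 / 1416.7 = 0.8147.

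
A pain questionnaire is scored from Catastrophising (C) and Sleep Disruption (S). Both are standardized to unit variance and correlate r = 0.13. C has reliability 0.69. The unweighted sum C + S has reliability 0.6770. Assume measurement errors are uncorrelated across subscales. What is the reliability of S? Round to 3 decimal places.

0.580

Var(C+S) = 2 + 2·0.13 = 2.260.
True-score variance = ρ_C + ρ_S + 2·0.13, so 0.6770 = (0.69 + ρ_S + 0.26) / 2.260.
ρ_S = 0.6770·2.260 − 0.69 − 0.26 = 0.580.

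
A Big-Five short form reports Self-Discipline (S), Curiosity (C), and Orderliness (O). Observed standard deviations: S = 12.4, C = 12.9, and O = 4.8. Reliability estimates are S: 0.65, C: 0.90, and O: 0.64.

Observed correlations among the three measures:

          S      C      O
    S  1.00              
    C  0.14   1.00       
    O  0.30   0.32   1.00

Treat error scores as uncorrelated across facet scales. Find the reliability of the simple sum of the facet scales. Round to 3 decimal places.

0.830

Var(S+C+O) = 12.4² + 12.9² + 4.8² + 2·[12.4·12.9·0.14 + 12.4·4.8·0.30 + 12.9·4.8·0.32] = 343.21 + 120.13 = 463.34.
With uncorrelated errors the cross-covariances are all true-score covariance, so they carry over unchanged; only the diagonal terms shrink to ρᵢσᵢ².
True-score variance = [12.4²·0.65 + 12.9²·0.90 + 4.8²·0.64] + 120.13 = 264.459 + 120.13 = 384.588.
Reliability = 384.588 / 463.34 = 0.830.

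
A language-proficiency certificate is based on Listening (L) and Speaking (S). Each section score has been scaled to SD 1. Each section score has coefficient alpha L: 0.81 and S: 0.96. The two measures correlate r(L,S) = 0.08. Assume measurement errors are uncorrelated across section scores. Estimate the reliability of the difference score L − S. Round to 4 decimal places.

0.8750

Var(L−S) = 1 + 1 − 2·0.08 = 2 − 0.16 = 1.84.
Because errors are independent across components, Cov(Tᵢ,Tⱼ) = Cov(Xᵢ,Xⱼ); the off-diagonal part of the true-score variance is the same as above.
True-score variance = [0.81 + 0.96] − 0.16 = 1.77 − 0.16 = 1.61.
Reliability = 1.61 / 1.84 = 0.8750.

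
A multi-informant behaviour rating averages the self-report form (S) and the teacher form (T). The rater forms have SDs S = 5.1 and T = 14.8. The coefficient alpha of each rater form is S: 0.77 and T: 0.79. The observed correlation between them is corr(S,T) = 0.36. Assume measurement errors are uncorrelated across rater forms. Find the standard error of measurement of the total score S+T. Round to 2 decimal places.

Var(total) = 245.05 + 54.3456 = 299.396.
True-score variance = 193.069 + 54.3456 = 247.415, so reliability = 0.8264.
Error variance = 299.396 − 247.415 = 51.9807; SEM = √51.9807 = 7.21.

7.21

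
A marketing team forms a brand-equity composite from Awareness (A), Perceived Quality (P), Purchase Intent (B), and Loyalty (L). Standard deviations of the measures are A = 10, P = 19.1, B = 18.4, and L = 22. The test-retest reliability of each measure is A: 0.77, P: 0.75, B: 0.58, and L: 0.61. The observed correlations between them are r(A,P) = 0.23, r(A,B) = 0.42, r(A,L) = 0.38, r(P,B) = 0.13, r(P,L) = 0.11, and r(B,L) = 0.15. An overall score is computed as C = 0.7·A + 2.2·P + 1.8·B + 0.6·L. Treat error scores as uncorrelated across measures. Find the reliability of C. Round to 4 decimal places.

Var(C) = 0.7²·10² + 2.2²·19.1² + 1.8²·18.4² + 0.6²·22² + 2·[1.54·10·19.1·0.23 + 1.26·10·18.4·0.42 + 0.42·10·22·0.38 + 3.96·19.1·18.4·0.13 + 1.32·19.1·22·0.11 + 1.08·18.4·22·0.15] = 3085.85 + 1015.3 = 4101.15.
Because errors are independent across components, Cov(Tᵢ,Tⱼ) = Cov(Xᵢ,Xⱼ); the off-diagonal part of the true-score variance is the same as above.
True-score variance = [0.7²·10²·0.77 + 2.2²·19.1²·0.75 + 1.8²·18.4²·0.58 + 0.6²·22²·0.61] + 1015.3 = 2104.5 + 1015.3 = 3119.8.
Reliability = 3119.8 / 4101.15 = 0.7607.

0.7607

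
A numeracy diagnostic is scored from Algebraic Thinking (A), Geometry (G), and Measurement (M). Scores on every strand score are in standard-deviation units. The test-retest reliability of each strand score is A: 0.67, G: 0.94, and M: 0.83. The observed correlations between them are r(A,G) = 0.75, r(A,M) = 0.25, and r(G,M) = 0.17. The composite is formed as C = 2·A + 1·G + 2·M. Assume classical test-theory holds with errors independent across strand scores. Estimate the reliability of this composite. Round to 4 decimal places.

0.8597

Var(C) = 2² + 1 + 2² + 2·[2·0.75 + 4·0.25 + 2·0.17] = 9 + 5.68 = 14.68.
With uncorrelated errors the cross-covariances are all true-score covariance, so they carry over unchanged; only the diagonal terms shrink to ρᵢσᵢ².
True-score variance = [2²·0.67 + 0.94 + 2²·0.83] + 5.68 = 6.94 + 5.68 = 12.62.
Reliability = 12.62 / 14.68 = 0.8597.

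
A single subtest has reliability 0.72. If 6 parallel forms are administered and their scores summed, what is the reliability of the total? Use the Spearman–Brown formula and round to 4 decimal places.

0.9391

ρ_k = kρ / (1 + (k−1)ρ) = 6·0.72 / (1 + 5·0.72) = 4.320 / 4.600 = 0.9391.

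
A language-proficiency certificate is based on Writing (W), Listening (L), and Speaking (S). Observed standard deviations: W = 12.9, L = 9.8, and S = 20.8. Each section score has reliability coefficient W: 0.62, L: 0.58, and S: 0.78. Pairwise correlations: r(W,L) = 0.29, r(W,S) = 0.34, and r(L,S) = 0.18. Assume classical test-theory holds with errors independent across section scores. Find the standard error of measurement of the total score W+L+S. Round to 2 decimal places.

14.10

Var(total) = 695.09 + 329.164 = 1024.25.
True-score variance = 496.337 + 329.164 = 825.5, so reliability = 0.8060.
Error variance = 1024.25 − 825.5 = 198.753; SEM = √198.753 = 14.10.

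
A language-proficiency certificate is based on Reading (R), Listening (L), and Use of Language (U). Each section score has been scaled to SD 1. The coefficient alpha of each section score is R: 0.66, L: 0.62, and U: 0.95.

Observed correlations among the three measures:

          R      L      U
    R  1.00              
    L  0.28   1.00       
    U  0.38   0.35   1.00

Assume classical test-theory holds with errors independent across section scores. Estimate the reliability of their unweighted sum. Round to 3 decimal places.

Var(R+L+U) = 3 + 2·[0.28 + 0.38 + 0.35] = 3 + 2.02 = 5.02.
With uncorrelated errors the cross-covariances are all true-score covariance, so they carry over unchanged; only the diagonal terms shrink to ρᵢσᵢ².
True-score variance = [0.66 + 0.62 + 0.95] + 2.02 = 2.23 + 2.02 = 4.25.
Reliability = 4.25 / 5.02 = 0.847.

0.847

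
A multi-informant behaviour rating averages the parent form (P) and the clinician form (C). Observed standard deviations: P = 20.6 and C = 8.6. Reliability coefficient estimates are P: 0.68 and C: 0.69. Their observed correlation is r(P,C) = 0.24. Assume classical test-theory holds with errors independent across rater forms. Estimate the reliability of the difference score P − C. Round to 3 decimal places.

0.616

Var(P−C) = 20.6² + 8.6² − 2·20.6·8.6·0.24 = 498.32 − 85.0368 = 413.283.
Because errors are independent across components, Cov(Tᵢ,Tⱼ) = Cov(Xᵢ,Xⱼ); the off-diagonal part of the true-score variance is the same as above.
True-score variance = [20.6²·0.68 + 8.6²·0.69] − 85.0368 = 339.597 − 85.0368 = 254.56.
Reliability = 254.56 / 413.283 = 0.616.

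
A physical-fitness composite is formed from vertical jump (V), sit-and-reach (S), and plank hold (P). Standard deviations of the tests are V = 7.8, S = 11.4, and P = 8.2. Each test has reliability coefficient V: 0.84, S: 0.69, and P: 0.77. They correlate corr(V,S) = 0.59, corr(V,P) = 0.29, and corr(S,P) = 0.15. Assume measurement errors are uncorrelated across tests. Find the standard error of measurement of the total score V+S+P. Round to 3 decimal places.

8.092

Var(total) = 258.04 + 170.066 = 428.106.
True-score variance = 192.553 + 170.066 = 362.619, so reliability = 0.8470.
Error variance = 428.106 − 362.619 = 65.4872; SEM = √65.4872 = 8.092.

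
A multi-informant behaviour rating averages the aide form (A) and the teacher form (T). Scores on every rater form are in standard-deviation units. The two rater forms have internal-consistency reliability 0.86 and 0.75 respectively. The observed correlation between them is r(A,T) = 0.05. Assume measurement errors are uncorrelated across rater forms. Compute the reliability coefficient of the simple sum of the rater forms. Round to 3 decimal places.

0.814

Var(A+T) = 2 + 2·[0.05] = 2 + 0.1 = 2.1.
Under uncorrelated errors the observed covariances equal the true-score covariances, so only the own-variance terms attenuate.
True-score variance = [0.86 + 0.75] + 0.1 = 1.61 + 0.1 = 1.71.
Reliability = 1.71 / 2.1 = 0.814.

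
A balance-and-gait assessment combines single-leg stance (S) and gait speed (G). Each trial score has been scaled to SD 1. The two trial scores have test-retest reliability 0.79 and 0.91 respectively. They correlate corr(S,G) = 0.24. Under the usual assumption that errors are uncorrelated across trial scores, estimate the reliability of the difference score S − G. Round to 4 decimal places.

Var(S−G) = 1 + 1 − 2·0.24 = 2 − 0.48 = 1.52.
Because errors are independent across components, Cov(Tᵢ,Tⱼ) = Cov(Xᵢ,Xⱼ); the off-diagonal part of the true-score variance is the same as above.
True-score variance = [0.79 + 0.91] − 0.48 = 1.7 − 0.48 = 1.22.
Reliability = 1.22 / 1.52 = 0.8026.

0.8026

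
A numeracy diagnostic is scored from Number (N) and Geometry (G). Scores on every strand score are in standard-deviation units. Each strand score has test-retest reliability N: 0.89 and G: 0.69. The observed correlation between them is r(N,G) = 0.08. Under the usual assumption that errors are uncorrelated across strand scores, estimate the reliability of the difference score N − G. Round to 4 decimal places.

0.7717

Var(N−G) = 1 + 1 − 2·0.08 = 2 − 0.16 = 1.84.
Because errors are independent across components, Cov(Tᵢ,Tⱼ) = Cov(Xᵢ,Xⱼ); the off-diagonal part of the true-score variance is the same as above.
True-score variance = [0.89 + 0.69] − 0.16 = 1.58 − 0.16 = 1.42.
Reliability = 1.42 / 1.84 = 0.7717.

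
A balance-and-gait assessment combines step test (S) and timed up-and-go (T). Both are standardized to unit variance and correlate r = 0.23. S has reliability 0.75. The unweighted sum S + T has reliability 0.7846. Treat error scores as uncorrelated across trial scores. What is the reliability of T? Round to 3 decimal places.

Var(S+T) = 2 + 2·0.23 = 2.460.
True-score variance = ρ_S + ρ_T + 2·0.23, so 0.7846 = (0.75 + ρ_T + 0.46) / 2.460.
ρ_T = 0.7846·2.460 − 0.75 − 0.46 = 0.720.

0.720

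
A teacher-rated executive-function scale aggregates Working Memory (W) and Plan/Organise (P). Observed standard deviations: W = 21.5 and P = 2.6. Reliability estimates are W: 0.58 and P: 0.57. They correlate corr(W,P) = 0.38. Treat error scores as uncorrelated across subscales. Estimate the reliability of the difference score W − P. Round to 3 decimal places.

Var(W−P) = 21.5² + 2.6² − 2·21.5·2.6·0.38 = 469.01 − 42.484 = 426.526.
Because errors are independent across components, Cov(Tᵢ,Tⱼ) = Cov(Xᵢ,Xⱼ); the off-diagonal part of the true-score variance is the same as above.
True-score variance = [21.5²·0.58 + 2.6²·0.57] − 42.484 = 271.958 − 42.484 = 229.474.
Reliability = 229.474 / 426.526 = 0.538.

0.538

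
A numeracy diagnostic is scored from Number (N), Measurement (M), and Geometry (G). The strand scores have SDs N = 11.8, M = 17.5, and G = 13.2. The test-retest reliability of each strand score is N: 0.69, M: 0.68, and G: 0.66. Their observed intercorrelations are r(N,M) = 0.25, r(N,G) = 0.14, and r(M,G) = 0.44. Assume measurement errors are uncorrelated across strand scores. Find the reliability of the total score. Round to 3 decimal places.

Var(N+M+G) = 11.8² + 17.5² + 13.2² + 2·[11.8·17.5·0.25 + 11.8·13.2·0.14 + 17.5·13.2·0.44] = 619.73 + 350.143 = 969.873.
Under uncorrelated errors the observed covariances equal the true-score covariances, so only the own-variance terms attenuate.
True-score variance = [11.8²·0.69 + 17.5²·0.68 + 13.2²·0.66] + 350.143 = 419.324 + 350.143 = 769.467.
Reliability = 769.467 / 969.873 = 0.793.

0.793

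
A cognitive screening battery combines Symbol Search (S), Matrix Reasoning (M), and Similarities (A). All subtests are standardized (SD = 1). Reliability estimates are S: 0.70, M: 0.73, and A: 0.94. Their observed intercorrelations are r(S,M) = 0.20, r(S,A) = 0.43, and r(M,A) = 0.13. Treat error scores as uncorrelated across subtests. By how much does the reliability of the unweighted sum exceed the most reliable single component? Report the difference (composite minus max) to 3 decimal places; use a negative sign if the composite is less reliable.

-0.079

Var(sum) = 3 + 1.52 = 4.52; true-score variance = 2.37 + 1.52 = 3.89; composite reliability = 0.8606.
Max component reliability = 0.9400.
Difference = 0.8606 − 0.9400 = -0.079.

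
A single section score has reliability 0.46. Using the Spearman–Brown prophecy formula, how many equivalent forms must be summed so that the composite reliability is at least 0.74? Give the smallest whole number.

k ≥ ρ*(1−ρ₁)/(ρ₁(1−ρ*)) = 0.74·0.54 / (0.46·0.26) = 3.341.
Smallest integer k = 4.

4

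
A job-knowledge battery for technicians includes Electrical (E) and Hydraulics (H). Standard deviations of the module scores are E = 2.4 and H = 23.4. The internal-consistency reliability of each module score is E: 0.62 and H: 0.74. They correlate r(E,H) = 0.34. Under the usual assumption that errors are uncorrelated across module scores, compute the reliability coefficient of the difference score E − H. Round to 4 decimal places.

0.7194

Var(E−H) = 2.4² + 23.4² − 2·2.4·23.4·0.34 = 553.32 − 38.1888 = 515.131.
Because errors are independent across components, Cov(Tᵢ,Tⱼ) = Cov(Xᵢ,Xⱼ); the off-diagonal part of the true-score variance is the same as above.
True-score variance = [2.4²·0.62 + 23.4²·0.74] − 38.1888 = 408.766 − 38.1888 = 370.577.
Reliability = 370.577 / 515.131 = 0.7194.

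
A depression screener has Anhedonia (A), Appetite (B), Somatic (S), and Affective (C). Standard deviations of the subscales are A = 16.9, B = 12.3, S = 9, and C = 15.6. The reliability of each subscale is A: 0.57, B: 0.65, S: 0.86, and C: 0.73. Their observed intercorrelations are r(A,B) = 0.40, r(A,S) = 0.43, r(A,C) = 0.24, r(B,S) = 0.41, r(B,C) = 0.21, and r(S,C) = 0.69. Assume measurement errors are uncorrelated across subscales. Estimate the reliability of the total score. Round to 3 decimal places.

Var(A+B+S+C) = 16.9² + 12.3² + 9² + 15.6² + 2·[16.9·12.3·0.40 + 16.9·9·0.43 + 16.9·15.6·0.24 + 12.3·9·0.41 + 12.3·15.6·0.21 + 9·15.6·0.69] = 761.26 + 788.765 = 1550.02.
Because errors are independent across components, Cov(Tᵢ,Tⱼ) = Cov(Xᵢ,Xⱼ); the off-diagonal part of the true-score variance is the same as above.
True-score variance = [16.9²·0.57 + 12.3²·0.65 + 9²·0.86 + 15.6²·0.73] + 788.765 = 508.449 + 788.765 = 1297.21.
Reliability = 1297.21 / 1550.02 = 0.837.

0.837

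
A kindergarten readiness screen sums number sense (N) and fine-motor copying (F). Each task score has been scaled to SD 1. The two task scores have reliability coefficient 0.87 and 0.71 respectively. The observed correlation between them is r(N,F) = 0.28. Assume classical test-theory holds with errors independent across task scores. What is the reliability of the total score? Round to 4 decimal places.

0.8359

Var(N+F) = 2 + 2·[0.28] = 2 + 0.56 = 2.56.
Because errors are independent across components, Cov(Tᵢ,Tⱼ) = Cov(Xᵢ,Xⱼ); the off-diagonal part of the true-score variance is the same as above.
True-score variance = [0.87 + 0.71] + 0.56 = 1.58 + 0.56 = 2.14.
Reliability = 2.14 / 2.56 = 0.8359.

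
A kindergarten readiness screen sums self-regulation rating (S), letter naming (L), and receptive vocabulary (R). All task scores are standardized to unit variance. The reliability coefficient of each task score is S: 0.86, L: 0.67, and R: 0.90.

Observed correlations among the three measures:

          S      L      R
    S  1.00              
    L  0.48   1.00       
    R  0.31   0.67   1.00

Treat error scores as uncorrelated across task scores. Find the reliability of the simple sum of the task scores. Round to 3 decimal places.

Var(S+L+R) = 3 + 2·[0.48 + 0.31 + 0.67] = 3 + 2.92 = 5.92.
Under uncorrelated errors the observed covariances equal the true-score covariances, so only the own-variance terms attenuate.
True-score variance = [0.86 + 0.67 + 0.90] + 2.92 = 2.43 + 2.92 = 5.35.
Reliability = 5.35 / 5.92 = 0.904.

0.904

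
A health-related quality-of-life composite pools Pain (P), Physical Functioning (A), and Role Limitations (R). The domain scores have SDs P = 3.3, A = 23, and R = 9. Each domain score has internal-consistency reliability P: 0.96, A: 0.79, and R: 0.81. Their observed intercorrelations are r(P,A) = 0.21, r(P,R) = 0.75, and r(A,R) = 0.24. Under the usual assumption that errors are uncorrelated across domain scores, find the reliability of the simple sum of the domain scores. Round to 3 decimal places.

0.841

Var(P+A+R) = 3.3² + 23² + 9² + 2·[3.3·23·0.21 + 3.3·9·0.75 + 23·9·0.24] = 620.89 + 175.788 = 796.678.
Because errors are independent across components, Cov(Tᵢ,Tⱼ) = Cov(Xᵢ,Xⱼ); the off-diagonal part of the true-score variance is the same as above.
True-score variance = [3.3²·0.96 + 23²·0.79 + 9²·0.81] + 175.788 = 493.974 + 175.788 = 669.762.
Reliability = 669.762 / 796.678 = 0.841.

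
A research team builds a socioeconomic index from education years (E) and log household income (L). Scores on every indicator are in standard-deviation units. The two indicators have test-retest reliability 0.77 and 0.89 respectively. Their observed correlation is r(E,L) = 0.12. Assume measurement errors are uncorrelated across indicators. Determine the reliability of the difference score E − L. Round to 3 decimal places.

0.807

Var(E−L) = 1 + 1 − 2·0.12 = 2 − 0.24 = 1.76.
With uncorrelated errors the cross-covariances are all true-score covariance, so they carry over unchanged; only the diagonal terms shrink to ρᵢσᵢ².
True-score variance = [0.77 + 0.89] − 0.24 = 1.66 − 0.24 = 1.42.
Reliability = 1.42 / 1.76 = 0.807.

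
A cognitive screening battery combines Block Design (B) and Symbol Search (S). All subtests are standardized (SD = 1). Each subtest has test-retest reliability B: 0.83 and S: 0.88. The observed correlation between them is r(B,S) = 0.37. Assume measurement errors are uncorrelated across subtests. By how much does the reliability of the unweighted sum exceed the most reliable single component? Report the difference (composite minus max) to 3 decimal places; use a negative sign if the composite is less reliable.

Var(sum) = 2 + 0.74 = 2.74; true-score variance = 1.71 + 0.74 = 2.45; composite reliability = 0.8942.
Max component reliability = 0.8800.
Difference = 0.8942 − 0.8800 = 0.014.

0.014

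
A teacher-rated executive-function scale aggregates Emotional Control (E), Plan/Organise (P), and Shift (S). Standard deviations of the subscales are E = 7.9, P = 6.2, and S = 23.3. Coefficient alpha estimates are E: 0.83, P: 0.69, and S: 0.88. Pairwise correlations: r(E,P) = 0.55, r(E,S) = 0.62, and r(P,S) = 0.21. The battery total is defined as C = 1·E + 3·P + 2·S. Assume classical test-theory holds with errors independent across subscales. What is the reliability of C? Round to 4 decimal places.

Var(C) = 7.9² + 3²·6.2² + 2²·23.3² + 2·[3·7.9·6.2·0.55 + 2·7.9·23.3·0.62 + 6·6.2·23.3·0.21] = 2579.93 + 982.167 = 3562.1.
Under uncorrelated errors the observed covariances equal the true-score covariances, so only the own-variance terms attenuate.
True-score variance = [7.9²·0.83 + 3²·6.2²·0.69 + 2²·23.3²·0.88] + 982.167 = 2201.49 + 982.167 = 3183.65.
Reliability = 3183.65 / 3562.1 = 0.8938.

0.8938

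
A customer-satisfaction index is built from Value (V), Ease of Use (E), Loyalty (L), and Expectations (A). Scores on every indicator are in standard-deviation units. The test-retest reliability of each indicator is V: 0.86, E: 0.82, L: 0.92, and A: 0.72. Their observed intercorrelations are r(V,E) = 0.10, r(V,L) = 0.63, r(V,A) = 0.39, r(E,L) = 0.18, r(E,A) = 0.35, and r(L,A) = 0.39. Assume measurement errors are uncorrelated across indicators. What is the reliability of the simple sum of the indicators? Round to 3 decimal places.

Var(V+E+L+A) = 4 + 2·[0.10 + 0.63 + 0.39 + 0.18 + 0.35 + 0.39] = 4 + 4.08 = 8.08.
Under uncorrelated errors the observed covariances equal the true-score covariances, so only the own-variance terms attenuate.
True-score variance = [0.86 + 0.82 + 0.92 + 0.72] + 4.08 = 3.32 + 4.08 = 7.4.
Reliability = 7.4 / 8.08 = 0.916.

0.916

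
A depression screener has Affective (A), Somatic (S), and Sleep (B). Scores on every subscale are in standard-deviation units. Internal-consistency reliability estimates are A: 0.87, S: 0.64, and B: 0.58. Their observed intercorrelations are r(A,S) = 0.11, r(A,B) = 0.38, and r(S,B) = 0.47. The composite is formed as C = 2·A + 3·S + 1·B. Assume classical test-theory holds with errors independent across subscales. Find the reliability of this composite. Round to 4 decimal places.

Var(C) = 2² + 3² + 1 + 2·[6·0.11 + 2·0.38 + 3·0.47] = 14 + 5.66 = 19.66.
Under uncorrelated errors the observed covariances equal the true-score covariances, so only the own-variance terms attenuate.
True-score variance = [2²·0.87 + 3²·0.64 + 0.58] + 5.66 = 9.82 + 5.66 = 15.48.
Reliability = 15.48 / 19.66 = 0.7874.

0.7874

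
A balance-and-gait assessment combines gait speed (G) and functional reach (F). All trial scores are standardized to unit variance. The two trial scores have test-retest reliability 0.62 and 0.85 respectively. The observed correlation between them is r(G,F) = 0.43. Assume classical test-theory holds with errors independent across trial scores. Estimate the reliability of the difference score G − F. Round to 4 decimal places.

Var(G−F) = 1 + 1 − 2·0.43 = 2 − 0.86 = 1.14.
Because errors are independent across components, Cov(Tᵢ,Tⱼ) = Cov(Xᵢ,Xⱼ); the off-diagonal part of the true-score variance is the same as above.
True-score variance = [0.62 + 0.85] − 0.86 = 1.47 − 0.86 = 0.61.
Reliability = 0.61 / 1.14 = 0.5351.

0.5351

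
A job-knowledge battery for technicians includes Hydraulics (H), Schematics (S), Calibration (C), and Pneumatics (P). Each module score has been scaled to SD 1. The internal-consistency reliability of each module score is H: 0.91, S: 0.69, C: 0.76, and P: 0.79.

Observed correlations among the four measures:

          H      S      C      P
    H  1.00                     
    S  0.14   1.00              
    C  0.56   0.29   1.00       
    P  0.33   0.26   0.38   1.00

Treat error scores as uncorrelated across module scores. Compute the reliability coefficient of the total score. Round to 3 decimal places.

Var(H+S+C+P) = 4 + 2·[0.14 + 0.56 + 0.33 + 0.29 + 0.26 + 0.38] = 4 + 3.92 = 7.92.
Under uncorrelated errors the observed covariances equal the true-score covariances, so only the own-variance terms attenuate.
True-score variance = [0.91 + 0.69 + 0.76 + 0.79] + 3.92 = 3.15 + 3.92 = 7.07.
Reliability = 7.07 / 7.92 = 0.893.

0.893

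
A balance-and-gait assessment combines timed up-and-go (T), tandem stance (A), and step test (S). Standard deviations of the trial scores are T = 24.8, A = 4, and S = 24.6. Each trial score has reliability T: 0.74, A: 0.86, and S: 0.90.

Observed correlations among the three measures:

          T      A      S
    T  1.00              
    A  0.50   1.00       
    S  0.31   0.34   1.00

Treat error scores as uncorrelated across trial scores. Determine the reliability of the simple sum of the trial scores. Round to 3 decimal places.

0.875

Var(T+A+S) = 24.8² + 4² + 24.6² + 2·[24.8·4·0.50 + 24.8·24.6·0.31 + 4·24.6·0.34] = 1236.2 + 544.362 = 1780.56.
Because errors are independent across components, Cov(Tᵢ,Tⱼ) = Cov(Xᵢ,Xⱼ); the off-diagonal part of the true-score variance is the same as above.
True-score variance = [24.8²·0.74 + 4²·0.86 + 24.6²·0.90] + 544.362 = 1013.53 + 544.362 = 1557.9.
Reliability = 1557.9 / 1780.56 = 0.875.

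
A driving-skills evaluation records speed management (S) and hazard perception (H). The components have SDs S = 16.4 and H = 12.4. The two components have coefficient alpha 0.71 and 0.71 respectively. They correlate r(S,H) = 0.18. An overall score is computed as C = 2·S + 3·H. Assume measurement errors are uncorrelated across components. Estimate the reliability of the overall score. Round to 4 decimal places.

0.7539

Var(C) = 2²·16.4² + 3²·12.4² + 2·[6·16.4·12.4·0.18] = 2459.68 + 439.258 = 2898.94.
Under uncorrelated errors the observed covariances equal the true-score covariances, so only the own-variance terms attenuate.
True-score variance = [2²·16.4²·0.71 + 3²·12.4²·0.71] + 439.258 = 1746.37 + 439.258 = 2185.63.
Reliability = 2185.63 / 2898.94 = 0.7539.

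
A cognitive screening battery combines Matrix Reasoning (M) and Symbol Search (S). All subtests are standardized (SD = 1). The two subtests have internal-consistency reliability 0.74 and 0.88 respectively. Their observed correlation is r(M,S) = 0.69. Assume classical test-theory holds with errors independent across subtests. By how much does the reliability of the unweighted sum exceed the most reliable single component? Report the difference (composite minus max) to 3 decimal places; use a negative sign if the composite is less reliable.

0.008

Var(sum) = 2 + 1.38 = 3.38; true-score variance = 1.62 + 1.38 = 3; composite reliability = 0.8876.
Max component reliability = 0.8800.
Difference = 0.8876 − 0.8800 = 0.008.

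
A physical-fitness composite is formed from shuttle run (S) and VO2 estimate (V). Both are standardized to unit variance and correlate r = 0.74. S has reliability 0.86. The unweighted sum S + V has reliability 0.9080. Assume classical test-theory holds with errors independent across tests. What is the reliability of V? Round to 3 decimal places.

Var(S+V) = 2 + 2·0.74 = 3.480.
True-score variance = ρ_S + ρ_V + 2·0.74, so 0.9080 = (0.86 + ρ_V + 1.48) / 3.480.
ρ_V = 0.9080·3.480 − 0.86 − 1.48 = 0.820.

0.820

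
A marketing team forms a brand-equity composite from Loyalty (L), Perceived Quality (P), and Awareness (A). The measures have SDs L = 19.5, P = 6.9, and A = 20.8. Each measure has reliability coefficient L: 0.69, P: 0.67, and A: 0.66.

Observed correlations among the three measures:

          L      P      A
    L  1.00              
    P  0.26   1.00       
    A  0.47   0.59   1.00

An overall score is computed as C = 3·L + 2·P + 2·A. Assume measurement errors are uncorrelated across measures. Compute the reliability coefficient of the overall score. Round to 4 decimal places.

Var(C) = 3²·19.5² + 2²·6.9² + 2²·20.8² + 2·[6·19.5·6.9·0.26 + 6·19.5·20.8·0.47 + 4·6.9·20.8·0.59] = 5343.25 + 3384.79 = 8728.04.
Under uncorrelated errors the observed covariances equal the true-score covariances, so only the own-variance terms attenuate.
True-score variance = [3²·19.5²·0.69 + 2²·6.9²·0.67 + 2²·20.8²·0.66] + 3384.79 = 3631.12 + 3384.79 = 7015.91.
Reliability = 7015.91 / 8728.04 = 0.8038.

0.8038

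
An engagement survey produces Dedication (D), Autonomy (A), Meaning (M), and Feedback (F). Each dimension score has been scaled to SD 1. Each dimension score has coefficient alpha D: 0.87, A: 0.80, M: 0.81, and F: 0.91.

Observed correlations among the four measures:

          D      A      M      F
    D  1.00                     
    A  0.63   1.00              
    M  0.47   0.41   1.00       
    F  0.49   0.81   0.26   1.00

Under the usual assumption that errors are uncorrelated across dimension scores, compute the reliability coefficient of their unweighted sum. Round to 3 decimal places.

Var(D+A+M+F) = 4 + 2·[0.63 + 0.47 + 0.49 + 0.41 + 0.81 + 0.26] = 4 + 6.14 = 10.14.
Under uncorrelated errors the observed covariances equal the true-score covariances, so only the own-variance terms attenuate.
True-score variance = [0.87 + 0.80 + 0.81 + 0.91] + 6.14 = 3.39 + 6.14 = 9.53.
Reliability = 9.53 / 10.14 = 0.940.

0.940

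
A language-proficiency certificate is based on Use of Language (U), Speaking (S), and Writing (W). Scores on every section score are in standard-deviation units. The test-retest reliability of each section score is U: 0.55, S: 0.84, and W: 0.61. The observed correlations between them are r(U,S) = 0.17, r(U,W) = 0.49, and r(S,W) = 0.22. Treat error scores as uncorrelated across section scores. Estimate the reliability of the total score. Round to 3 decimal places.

0.790

Var(U+S+W) = 3 + 2·[0.17 + 0.49 + 0.22] = 3 + 1.76 = 4.76.
With uncorrelated errors the cross-covariances are all true-score covariance, so they carry over unchanged; only the diagonal terms shrink to ρᵢσᵢ².
True-score variance = [0.55 + 0.84 + 0.61] + 1.76 = 2 + 1.76 = 3.76.
Reliability = 3.76 / 4.76 = 0.790.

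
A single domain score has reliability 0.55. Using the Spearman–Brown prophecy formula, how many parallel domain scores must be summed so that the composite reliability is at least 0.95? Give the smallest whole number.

k ≥ ρ*(1−ρ₁)/(ρ₁(1−ρ*)) = 0.95·0.45 / (0.55·0.05) = 15.545.
Smallest integer k = 16.

16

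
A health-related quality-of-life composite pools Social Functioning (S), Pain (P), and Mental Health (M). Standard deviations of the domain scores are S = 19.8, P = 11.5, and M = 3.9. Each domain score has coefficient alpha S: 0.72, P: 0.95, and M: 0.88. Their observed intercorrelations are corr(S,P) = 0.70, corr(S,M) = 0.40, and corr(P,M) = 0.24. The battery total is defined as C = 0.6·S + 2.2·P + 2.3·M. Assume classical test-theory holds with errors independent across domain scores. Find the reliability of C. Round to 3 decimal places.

0.945

Var(C) = 0.6²·19.8² + 2.2²·11.5² + 2.3²·3.9² + 2·[1.32·19.8·11.5·0.70 + 1.38·19.8·3.9·0.40 + 5.06·11.5·3.9·0.24] = 861.685 + 614.972 = 1476.66.
Because errors are independent across components, Cov(Tᵢ,Tⱼ) = Cov(Xᵢ,Xⱼ); the off-diagonal part of the true-score variance is the same as above.
True-score variance = [0.6²·19.8²·0.72 + 2.2²·11.5²·0.95 + 2.3²·3.9²·0.88] + 614.972 = 780.508 + 614.972 = 1395.48.
Reliability = 1395.48 / 1476.66 = 0.945.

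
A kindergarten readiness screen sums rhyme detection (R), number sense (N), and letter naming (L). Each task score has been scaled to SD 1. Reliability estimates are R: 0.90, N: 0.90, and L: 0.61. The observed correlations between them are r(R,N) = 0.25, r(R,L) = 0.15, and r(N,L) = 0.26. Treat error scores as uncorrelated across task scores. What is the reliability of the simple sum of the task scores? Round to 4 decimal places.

Var(R+N+L) = 3 + 2·[0.25 + 0.15 + 0.26] = 3 + 1.32 = 4.32.
With uncorrelated errors the cross-covariances are all true-score covariance, so they carry over unchanged; only the diagonal terms shrink to ρᵢσᵢ².
True-score variance = [0.90 + 0.90 + 0.61] + 1.32 = 2.41 + 1.32 = 3.73.
Reliability = 3.73 / 4.32 = 0.8634.

0.8634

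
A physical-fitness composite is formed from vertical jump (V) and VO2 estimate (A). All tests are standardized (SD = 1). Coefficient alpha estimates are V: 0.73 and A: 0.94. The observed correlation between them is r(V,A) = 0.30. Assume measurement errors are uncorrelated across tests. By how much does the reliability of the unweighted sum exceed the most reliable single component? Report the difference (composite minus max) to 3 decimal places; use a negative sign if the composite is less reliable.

Var(sum) = 2 + 0.6 = 2.6; true-score variance = 1.67 + 0.6 = 2.27; composite reliability = 0.8731.
Max component reliability = 0.9400.
Difference = 0.8731 − 0.9400 = -0.067.

-0.067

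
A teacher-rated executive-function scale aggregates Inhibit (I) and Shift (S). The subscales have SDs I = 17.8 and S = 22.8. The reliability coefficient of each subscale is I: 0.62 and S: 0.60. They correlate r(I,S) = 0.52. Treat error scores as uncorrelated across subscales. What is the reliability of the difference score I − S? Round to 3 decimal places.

Var(I−S) = 17.8² + 22.8² − 2·17.8·22.8·0.52 = 836.68 − 422.074 = 414.606.
Because errors are independent across components, Cov(Tᵢ,Tⱼ) = Cov(Xᵢ,Xⱼ); the off-diagonal part of the true-score variance is the same as above.
True-score variance = [17.8²·0.62 + 22.8²·0.60] − 422.074 = 508.345 − 422.074 = 86.2712.
Reliability = 86.2712 / 414.606 = 0.208.

0.208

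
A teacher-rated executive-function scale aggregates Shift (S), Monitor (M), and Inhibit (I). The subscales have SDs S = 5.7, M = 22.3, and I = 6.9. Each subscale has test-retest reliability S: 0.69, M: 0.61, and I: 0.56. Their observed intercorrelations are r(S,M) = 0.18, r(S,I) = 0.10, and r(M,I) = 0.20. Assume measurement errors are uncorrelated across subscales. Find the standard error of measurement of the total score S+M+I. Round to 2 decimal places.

15.00

Var(total) = 577.39 + 115.174 = 692.564.
True-score variance = 352.427 + 115.174 = 467.6, so reliability = 0.6752.
Error variance = 692.564 − 467.6 = 224.963; SEM = √224.963 = 15.00.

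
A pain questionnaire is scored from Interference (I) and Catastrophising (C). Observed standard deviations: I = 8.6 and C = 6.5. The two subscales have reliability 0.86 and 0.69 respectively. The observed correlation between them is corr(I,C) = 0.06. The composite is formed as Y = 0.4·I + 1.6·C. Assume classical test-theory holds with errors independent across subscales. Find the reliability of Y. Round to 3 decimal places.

Var(Y) = 0.4²·8.6² + 1.6²·6.5² + 2·[0.64·8.6·6.5·0.06] = 119.994 + 4.29312 = 124.287.
Under uncorrelated errors the observed covariances equal the true-score covariances, so only the own-variance terms attenuate.
True-score variance = [0.4²·8.6²·0.86 + 1.6²·6.5²·0.69] + 4.29312 = 84.8073 + 4.29312 = 89.1004.
Reliability = 89.1004 / 124.287 = 0.717.

0.717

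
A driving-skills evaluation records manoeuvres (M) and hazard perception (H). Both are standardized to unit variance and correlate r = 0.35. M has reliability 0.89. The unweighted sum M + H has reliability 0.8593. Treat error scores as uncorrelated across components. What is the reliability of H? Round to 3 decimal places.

0.730

Var(M+H) = 2 + 2·0.35 = 2.700.
True-score variance = ρ_M + ρ_H + 2·0.35, so 0.8593 = (0.89 + ρ_H + 0.70) / 2.700.
ρ_H = 0.8593·2.700 − 0.89 − 0.70 = 0.730.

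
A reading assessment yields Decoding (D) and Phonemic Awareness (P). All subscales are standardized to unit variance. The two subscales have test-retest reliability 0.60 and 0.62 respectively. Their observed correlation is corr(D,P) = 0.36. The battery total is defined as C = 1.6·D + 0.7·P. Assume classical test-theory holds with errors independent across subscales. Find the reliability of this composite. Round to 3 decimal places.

0.686

Var(C) = 1.6² + 0.7² + 2·[1.12·0.36] = 3.05 + 0.8064 = 3.8564.
Because errors are independent across components, Cov(Tᵢ,Tⱼ) = Cov(Xᵢ,Xⱼ); the off-diagonal part of the true-score variance is the same as above.
True-score variance = [1.6²·0.60 + 0.7²·0.62] + 0.8064 = 1.8398 + 0.8064 = 2.6462.
Reliability = 2.6462 / 3.8564 = 0.686.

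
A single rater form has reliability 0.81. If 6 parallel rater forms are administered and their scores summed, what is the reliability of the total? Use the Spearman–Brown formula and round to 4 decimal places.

0.9624

ρ_k = kρ / (1 + (k−1)ρ) = 6·0.81 / (1 + 5·0.81) = 4.860 / 5.050 = 0.9624.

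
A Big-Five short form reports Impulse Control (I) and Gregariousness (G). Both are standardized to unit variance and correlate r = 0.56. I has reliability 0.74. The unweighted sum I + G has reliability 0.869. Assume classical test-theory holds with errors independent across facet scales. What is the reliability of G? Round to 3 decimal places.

0.851

Var(I+G) = 2 + 2·0.56 = 3.120.
True-score variance = ρ_I + ρ_G + 2·0.56, so 0.869 = (0.74 + ρ_G + 1.12) / 3.120.
ρ_G = 0.869·3.120 − 0.74 − 1.12 = 0.851.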